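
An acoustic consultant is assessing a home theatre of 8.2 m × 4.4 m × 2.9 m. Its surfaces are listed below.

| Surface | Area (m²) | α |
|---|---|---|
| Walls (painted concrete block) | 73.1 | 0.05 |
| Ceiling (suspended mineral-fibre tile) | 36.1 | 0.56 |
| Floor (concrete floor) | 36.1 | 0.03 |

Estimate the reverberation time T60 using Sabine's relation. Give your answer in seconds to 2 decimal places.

0.68 sec

Summing Sᵢαᵢ: 3.655 + 20.216 + 1.083 → A = 24.954 sabins.
Room volume: 104.632 m³.
RT60 = 0.161 · V / A = 0.161 × 104.632 / 24.954 = 0.68 s.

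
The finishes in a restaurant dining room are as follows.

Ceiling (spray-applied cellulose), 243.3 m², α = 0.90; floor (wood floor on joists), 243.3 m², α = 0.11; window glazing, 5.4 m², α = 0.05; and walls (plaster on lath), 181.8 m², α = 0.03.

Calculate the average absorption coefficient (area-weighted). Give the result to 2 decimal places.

0.37

S = Σ Sᵢ = 243.3 + 243.3 + 5.4 + 181.8 = 673.8 m².
Σ(Sᵢαᵢ) = 243.3×0.90 + 243.3×0.11 + 5.4×0.05 + 181.8×0.03 = 251.457.
ᾱ = 251.457 / 673.8 = 0.37.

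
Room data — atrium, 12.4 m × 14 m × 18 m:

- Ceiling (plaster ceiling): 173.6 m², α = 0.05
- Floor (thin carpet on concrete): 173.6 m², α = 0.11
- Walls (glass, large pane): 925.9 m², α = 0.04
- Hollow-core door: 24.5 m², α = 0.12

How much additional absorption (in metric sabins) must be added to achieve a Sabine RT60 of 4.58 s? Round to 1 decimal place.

Summing Sᵢαᵢ: 8.680 + 19.096 + 37.036 + 2.940 → A₁ = 67.752 sabins.
Target A₂ = 0.161·3124.8/4.58 = 109.846 sabins (V = 3124.8 m³).
Additional absorption ΔA = 109.846 − 67.752 = 42.1 sabins.

42.1 sabins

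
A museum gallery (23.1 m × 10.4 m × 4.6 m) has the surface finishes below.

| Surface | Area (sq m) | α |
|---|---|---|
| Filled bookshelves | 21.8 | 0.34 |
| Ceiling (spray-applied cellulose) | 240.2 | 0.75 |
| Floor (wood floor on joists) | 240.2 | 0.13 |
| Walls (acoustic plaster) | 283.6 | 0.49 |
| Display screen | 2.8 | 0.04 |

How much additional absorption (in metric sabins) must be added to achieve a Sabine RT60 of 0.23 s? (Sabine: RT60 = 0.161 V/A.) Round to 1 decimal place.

Summing Sᵢαᵢ: 7.412 + 180.150 + 31.226 + 138.964 + 0.112 → A₁ = 357.864 sabins.
Target A₂ = 0.161·1105.104/0.23 = 773.573 sabins (V = 1105.104 m³).
ΔA = A₂ − A₁ = 773.573 − 357.864 = 415.7 sabins.

415.7 sabins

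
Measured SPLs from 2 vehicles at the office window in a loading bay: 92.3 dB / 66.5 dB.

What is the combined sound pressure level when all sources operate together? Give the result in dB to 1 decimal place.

92.3 dB

Converting to relative power and adding: 10^(92.3/10) + 10^(66.5/10) = 1.703e+09.
Back to dB: 10·log₁₀ Σ = 92.3 dB.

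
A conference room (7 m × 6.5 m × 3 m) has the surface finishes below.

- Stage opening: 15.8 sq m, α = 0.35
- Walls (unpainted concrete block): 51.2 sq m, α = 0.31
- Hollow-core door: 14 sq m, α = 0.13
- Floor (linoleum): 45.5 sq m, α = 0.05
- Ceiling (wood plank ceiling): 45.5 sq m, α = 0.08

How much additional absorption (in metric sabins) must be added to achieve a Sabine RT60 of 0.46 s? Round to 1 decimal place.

Summing Sᵢαᵢ: 5.530 + 15.872 + 1.820 + 2.275 + 3.640 → A₁ = 29.137 sabins.
Target A₂ = 0.161·136.5/0.46 = 47.775 sabins (V = 136.5 m³).
ΔA = A₂ − A₁ = 47.775 − 29.137 = 18.6 sabins.

18.6 sabins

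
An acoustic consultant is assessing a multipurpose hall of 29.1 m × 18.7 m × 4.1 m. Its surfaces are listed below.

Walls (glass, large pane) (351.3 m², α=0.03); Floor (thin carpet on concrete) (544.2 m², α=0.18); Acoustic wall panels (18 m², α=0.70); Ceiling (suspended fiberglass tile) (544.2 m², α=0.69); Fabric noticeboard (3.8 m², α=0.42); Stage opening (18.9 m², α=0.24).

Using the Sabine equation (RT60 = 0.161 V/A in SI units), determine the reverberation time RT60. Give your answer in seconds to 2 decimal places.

Summing Sᵢαᵢ: 10.539 + 97.956 + 12.600 + 375.498 + 1.596 + 4.536 → A = 502.725 sabins.
V = 29.1·18.7·4.1 = 2231.097 m³.
T = 0.161 V/A = 0.161·2231.097/502.725 = 0.71 s.

0.71 seconds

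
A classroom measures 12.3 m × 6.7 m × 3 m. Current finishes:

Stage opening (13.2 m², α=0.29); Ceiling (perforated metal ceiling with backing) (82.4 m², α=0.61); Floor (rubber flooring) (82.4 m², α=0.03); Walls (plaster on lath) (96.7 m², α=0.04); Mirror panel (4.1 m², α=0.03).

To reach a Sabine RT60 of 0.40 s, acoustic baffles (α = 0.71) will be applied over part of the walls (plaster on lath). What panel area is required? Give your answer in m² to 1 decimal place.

Summing Sᵢαᵢ: 3.828 + 50.264 + 2.472 + 3.868 + 0.123 → A₁ = 60.555 sabins.
Required A₂ = 0.161·247.23/0.40 = 99.510 sabins.
ΔA needed = 99.510 − 60.555 = 38.955 sabins.
Net gain per m²: Δα = 0.71 − 0.04 = 0.67.
Area = ΔA/Δα = 38.955/0.67 = 58.1 m².

58.1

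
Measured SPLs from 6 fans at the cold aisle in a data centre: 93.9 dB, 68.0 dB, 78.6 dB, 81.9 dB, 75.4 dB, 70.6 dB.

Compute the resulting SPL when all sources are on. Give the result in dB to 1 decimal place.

Σ 10^(Lᵢ/10) = 2.734e+09.
L_total = 10·log₁₀(2.734e+09) = 94.4 dB.

94.4 dB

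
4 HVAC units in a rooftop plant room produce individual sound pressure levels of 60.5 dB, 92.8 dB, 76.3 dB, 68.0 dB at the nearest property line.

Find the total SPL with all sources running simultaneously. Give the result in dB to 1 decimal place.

92.9 dB

Σ 10^(Lᵢ/10) = 1.956e+09.
L_total = 10·log₁₀(1.956e+09) = 92.9 dB.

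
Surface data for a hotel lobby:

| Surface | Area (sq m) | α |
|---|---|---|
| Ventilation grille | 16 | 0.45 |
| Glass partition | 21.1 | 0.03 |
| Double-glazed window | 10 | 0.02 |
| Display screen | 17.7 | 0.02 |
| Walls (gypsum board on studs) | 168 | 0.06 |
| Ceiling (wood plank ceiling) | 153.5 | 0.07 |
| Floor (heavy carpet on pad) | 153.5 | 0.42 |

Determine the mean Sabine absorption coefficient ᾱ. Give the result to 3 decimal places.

Total surface area S = 539.8 sq m.
A = 16*0.45 + 21.1*0.03 + 10*0.02 + 17.7*0.02 + 168*0.06 + 153.5*0.07 + 153.5*0.42 = 93.682 sabins.
ᾱ = 93.682 / 539.8 = 0.174.

0.174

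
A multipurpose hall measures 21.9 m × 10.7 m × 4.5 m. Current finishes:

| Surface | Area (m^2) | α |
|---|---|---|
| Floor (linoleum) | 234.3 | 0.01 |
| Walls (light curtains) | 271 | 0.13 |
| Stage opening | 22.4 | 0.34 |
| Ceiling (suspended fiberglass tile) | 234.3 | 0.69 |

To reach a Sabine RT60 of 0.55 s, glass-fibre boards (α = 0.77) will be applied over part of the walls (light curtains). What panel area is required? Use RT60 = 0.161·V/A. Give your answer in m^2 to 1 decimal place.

159.1

Total absorption A₁ = 234.3*0.01 + 271*0.13 + 22.4*0.34 + 234.3*0.69
  = 2.343 + 35.230 + 7.616 + 161.667 = 206.856 m^2 sabins.
Required A₂ = 0.161·1054.485/0.55 = 308.677 sabins.
ΔA needed = 308.677 − 206.856 = 101.821 sabins.
Net gain per m^2: Δα = 0.77 − 0.13 = 0.64.
Panel area = 101.821 / 0.64 = 159.1 m^2.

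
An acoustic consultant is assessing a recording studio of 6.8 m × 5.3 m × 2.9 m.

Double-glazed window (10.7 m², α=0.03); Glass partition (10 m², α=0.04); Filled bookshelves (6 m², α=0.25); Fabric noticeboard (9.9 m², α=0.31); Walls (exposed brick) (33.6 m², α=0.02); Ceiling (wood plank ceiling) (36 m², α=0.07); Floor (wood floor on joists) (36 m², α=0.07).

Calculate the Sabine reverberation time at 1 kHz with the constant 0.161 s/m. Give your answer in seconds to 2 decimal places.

Summing Sᵢαᵢ: 0.321 + 0.400 + 1.500 + 3.069 + 0.672 + 2.520 + 2.520 → A = 11.002 sabins.
V = 6.8·5.3·2.9 = 104.516 m³.
RT60 = 0.161 · V / A = 0.161 × 104.516 / 11.002 = 1.53 s.

1.53 s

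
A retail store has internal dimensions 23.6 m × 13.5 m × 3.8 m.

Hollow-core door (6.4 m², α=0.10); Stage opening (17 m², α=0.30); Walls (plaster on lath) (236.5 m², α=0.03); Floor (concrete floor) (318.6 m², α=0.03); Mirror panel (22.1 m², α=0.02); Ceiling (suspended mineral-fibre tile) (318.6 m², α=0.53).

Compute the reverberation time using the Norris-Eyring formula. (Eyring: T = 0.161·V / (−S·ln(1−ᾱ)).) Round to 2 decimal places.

0.91 seconds

Total surface area S = 6.4 + 17 + 236.5 + 318.6 + 22.1 + 318.6 = 919.2 m².
Σ(Sᵢαᵢ) = 6.4×0.10 + 17×0.30 + 236.5×0.03 + 318.6×0.03 + 22.1×0.02 + 318.6×0.53 = 191.693.
Mean coefficient ᾱ = A/S = 0.2085.
−S·ln(1−ᾱ) = −919.2 × ln(1 − 0.2085) = 214.932.
V = 23.6 × 13.5 × 3.8 = 1210.68 m³.
RT60 = 0.161 × 1210.68 / 214.932 = 0.91 s.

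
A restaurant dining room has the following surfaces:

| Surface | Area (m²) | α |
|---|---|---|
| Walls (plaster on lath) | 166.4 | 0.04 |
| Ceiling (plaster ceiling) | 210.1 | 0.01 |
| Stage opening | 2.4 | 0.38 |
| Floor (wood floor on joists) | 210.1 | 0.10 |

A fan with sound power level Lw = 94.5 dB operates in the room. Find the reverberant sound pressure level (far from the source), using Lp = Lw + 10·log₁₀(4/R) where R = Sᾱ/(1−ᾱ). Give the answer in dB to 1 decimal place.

85.4 dB

Σ(Sᵢαᵢ) = 166.4×0.04 + 210.1×0.01 + 2.4×0.38 + 210.1×0.10 = 30.679; total area S = 589.0 m².
ᾱ = 0.0521, so room constant R = A/(1−ᾱ) = 32.365 m².
Lp = Lw + 10 log₁₀(4/R) = 94.5 -9.08 = 85.4 dB.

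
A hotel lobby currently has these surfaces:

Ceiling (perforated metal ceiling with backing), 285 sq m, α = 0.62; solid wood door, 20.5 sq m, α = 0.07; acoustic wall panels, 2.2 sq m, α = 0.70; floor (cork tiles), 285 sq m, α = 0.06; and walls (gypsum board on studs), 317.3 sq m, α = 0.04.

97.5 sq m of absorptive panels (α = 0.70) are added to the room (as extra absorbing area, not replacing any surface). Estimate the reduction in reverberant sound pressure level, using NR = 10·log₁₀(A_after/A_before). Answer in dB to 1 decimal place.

A_before = Σ Sᵢαᵢ = 285×0.62 + 20.5×0.07 + 2.2×0.70 + 285×0.06 + 317.3×0.04 = 209.467 sabins.
Treatment contributes 97.5·0.70 = 68.250 sabins.
New total A_after = 277.717 sabins.
Reduction = 10 log₁₀(A_after/A_before) = 10 log₁₀(1.3258) = 1.2 dB.

1.2 dB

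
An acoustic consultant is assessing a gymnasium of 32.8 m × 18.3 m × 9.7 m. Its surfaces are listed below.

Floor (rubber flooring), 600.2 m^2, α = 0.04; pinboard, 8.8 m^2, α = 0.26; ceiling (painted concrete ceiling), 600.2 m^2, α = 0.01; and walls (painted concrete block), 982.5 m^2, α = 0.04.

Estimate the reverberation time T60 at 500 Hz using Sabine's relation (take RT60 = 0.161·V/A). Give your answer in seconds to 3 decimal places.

13.092 s

A = Σ Sᵢαᵢ = 600.2×0.04 + 8.8×0.26 + 600.2×0.01 + 982.5×0.04 = 71.598 sabins.
Room volume: 5822.328 m³.
Sabine: RT60 = 0.161 × 5822.328 / 71.598 = 13.092 s.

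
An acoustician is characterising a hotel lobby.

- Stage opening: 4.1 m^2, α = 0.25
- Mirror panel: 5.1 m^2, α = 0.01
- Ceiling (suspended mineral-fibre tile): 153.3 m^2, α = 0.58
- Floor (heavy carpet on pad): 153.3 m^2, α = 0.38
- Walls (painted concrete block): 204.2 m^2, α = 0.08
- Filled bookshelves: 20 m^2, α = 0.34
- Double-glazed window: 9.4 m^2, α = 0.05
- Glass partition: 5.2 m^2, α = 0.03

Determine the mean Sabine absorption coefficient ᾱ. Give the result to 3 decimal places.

Total surface area S = 554.6 m^2.
Σ(Sᵢαᵢ) = 4.1·0.25 + 5.1·0.01 + 153.3·0.58 + 153.3·0.38 + 204.2·0.08 + 20·0.34 + 9.4·0.05 + 5.2·0.03 = 172.006.
ᾱ = 172.006 / 554.6 = 0.310.

0.310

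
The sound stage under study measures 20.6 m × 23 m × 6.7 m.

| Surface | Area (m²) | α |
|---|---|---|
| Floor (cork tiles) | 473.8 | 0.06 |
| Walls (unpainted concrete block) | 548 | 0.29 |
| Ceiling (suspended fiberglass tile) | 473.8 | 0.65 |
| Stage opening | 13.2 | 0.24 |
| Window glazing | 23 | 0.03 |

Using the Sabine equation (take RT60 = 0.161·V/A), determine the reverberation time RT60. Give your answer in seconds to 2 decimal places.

Equivalent absorption area: A = 473.8×0.06 + 548×0.29 + 473.8×0.65 + 13.2×0.24 + 23×0.03 = 499.176 m².
Volume V = 20.6 × 23 × 6.7 = 3174.46 m³.
RT60 = 0.161 · V / A = 0.161 × 3174.46 / 499.176 = 1.02 s.

1.02 sec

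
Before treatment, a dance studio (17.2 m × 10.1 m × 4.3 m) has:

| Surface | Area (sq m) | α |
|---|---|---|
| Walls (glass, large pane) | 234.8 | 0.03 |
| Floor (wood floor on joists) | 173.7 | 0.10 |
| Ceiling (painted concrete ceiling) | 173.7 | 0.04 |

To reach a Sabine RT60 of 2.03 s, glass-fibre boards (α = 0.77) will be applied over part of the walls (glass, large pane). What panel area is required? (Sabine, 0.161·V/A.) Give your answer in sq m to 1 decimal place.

A₁ = Σ Sᵢαᵢ = 234.8*0.03 + 173.7*0.10 + 173.7*0.04 = 31.362 sabins.
V = 746.996 m³. Target absorption A₂ = 0.161 × 746.996 / 2.03 = 59.245 sabins.
ΔA needed = 59.245 − 31.362 = 27.883 sabins.
Net gain per sq m: Δα = 0.77 − 0.03 = 0.74.
Panel area = 27.883 / 0.74 = 37.7 sq m.

37.7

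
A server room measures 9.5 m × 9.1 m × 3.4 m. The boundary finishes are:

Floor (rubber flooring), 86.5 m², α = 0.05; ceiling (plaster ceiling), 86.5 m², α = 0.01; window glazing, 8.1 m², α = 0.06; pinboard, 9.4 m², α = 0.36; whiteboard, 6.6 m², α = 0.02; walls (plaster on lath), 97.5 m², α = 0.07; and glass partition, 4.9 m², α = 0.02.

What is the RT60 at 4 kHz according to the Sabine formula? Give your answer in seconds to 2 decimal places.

2.94 s

Equivalent absorption area: A = 86.5·0.05 + 86.5·0.01 + 8.1·0.06 + 9.4·0.36 + 6.6·0.02 + 97.5·0.07 + 4.9·0.02 = 16.115 m².
Room volume: 293.93 m³.
Sabine: RT60 = 0.161 × 293.93 / 16.115 = 2.94 s.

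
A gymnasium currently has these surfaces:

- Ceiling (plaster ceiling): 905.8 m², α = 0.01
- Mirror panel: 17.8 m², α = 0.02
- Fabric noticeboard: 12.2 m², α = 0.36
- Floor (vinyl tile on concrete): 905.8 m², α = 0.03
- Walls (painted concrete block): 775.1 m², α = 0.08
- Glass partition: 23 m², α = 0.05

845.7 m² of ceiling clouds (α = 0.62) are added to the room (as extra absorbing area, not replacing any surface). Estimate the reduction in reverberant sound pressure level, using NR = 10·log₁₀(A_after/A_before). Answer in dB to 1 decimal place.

A_before = Σ Sᵢαᵢ = 905.8·0.01 + 17.8·0.02 + 12.2·0.36 + 905.8·0.03 + 775.1·0.08 + 23·0.05 = 104.138 sabins.
Treatment contributes 845.7·0.62 = 524.334 sabins.
New total A_after = 628.472 sabins.
NR = 10·log₁₀(628.472/104.138) = 7.8 dB.

7.8 dB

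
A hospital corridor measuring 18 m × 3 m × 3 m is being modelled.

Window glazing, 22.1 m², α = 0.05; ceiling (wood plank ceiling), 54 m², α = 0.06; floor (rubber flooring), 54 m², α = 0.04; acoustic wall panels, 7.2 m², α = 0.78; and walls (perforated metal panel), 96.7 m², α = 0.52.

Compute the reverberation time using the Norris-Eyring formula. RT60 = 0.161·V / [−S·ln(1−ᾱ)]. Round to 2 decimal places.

0.36 sec

Total surface area S = 22.1 + 54 + 54 + 7.2 + 96.7 = 234.0 m².
Σ(Sᵢαᵢ) = 22.1·0.05 + 54·0.06 + 54·0.04 + 7.2·0.78 + 96.7·0.52 = 62.405.
ᾱ = 62.405 / 234.0 = 0.2667.
Eyring denominator: −S ln(1−ᾱ) = 72.587.
V = 18 × 3 × 3 = 162 m³.
T = 0.161·V/[−S·ln(1−ᾱ)] = 0.161·162/72.587 = 0.36 s.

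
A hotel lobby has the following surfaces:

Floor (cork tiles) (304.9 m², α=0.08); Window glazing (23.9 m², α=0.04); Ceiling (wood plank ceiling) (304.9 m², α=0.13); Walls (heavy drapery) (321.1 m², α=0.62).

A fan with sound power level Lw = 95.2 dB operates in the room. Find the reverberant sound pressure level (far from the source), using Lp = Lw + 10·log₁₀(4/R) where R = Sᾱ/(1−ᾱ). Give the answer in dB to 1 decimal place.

75.6 dB

Σ(Sᵢαᵢ) = 304.9·0.08 + 23.9·0.04 + 304.9·0.13 + 321.1·0.62 = 264.067; total area S = 954.8 m².
ᾱ = 0.2766, so room constant R = A/(1−ᾱ) = 365.036 m².
Lp = 95.2 + 10·log₁₀(4/365.036) = 95.2 + (-19.60) = 75.6 dB.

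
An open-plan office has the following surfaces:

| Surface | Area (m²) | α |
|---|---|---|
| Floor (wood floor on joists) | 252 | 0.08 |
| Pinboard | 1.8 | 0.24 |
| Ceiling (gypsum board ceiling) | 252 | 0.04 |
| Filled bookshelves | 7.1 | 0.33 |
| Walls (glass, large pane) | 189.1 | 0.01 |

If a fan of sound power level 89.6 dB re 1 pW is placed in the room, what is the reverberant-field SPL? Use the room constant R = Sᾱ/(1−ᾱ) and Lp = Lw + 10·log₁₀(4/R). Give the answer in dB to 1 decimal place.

80.0 dB

A = 34.906 sabins; S = 702.0 m².
ᾱ = 0.0497, so room constant R = A/(1−ᾱ) = 36.732 m².
Lp = 89.6 + 10·log₁₀(4/36.732) = 89.6 + (-9.63) = 80.0 dB.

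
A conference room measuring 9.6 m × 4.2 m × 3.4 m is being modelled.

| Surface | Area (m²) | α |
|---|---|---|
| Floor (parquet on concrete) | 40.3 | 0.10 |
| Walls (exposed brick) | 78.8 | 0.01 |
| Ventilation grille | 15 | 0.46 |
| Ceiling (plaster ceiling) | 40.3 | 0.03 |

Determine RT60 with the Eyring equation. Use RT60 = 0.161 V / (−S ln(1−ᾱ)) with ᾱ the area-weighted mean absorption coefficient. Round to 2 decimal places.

1.64 sec

Total surface area S = 40.3 + 78.8 + 15 + 40.3 = 174.4 m².
Σ(Sᵢαᵢ) = 40.3×0.10 + 78.8×0.01 + 15×0.46 + 40.3×0.03 = 12.927.
Mean coefficient ᾱ = A/S = 0.0741.
−S·ln(1−ᾱ) = −174.4 × ln(1 − 0.0741) = 13.427.
V = 9.6 × 4.2 × 3.4 = 137.088 m³.
T = 0.161·V/[−S·ln(1−ᾱ)] = 0.161·137.088/13.427 = 1.64 s.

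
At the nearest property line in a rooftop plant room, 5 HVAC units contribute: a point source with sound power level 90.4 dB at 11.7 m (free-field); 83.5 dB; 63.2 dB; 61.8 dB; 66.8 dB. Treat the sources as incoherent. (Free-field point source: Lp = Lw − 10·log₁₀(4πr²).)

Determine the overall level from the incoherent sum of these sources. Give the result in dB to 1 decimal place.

83.7 dB

Source at 11.7 m: Lp = 90.4 − 10·log₁₀(4π·11.7²) = 90.4 − 10·log₁₀(1720.210) = 58.0 dB.
Σ 10^(Lᵢ/10) = 2.329e+08.
Back to dB: 10·log₁₀ Σ = 83.7 dB.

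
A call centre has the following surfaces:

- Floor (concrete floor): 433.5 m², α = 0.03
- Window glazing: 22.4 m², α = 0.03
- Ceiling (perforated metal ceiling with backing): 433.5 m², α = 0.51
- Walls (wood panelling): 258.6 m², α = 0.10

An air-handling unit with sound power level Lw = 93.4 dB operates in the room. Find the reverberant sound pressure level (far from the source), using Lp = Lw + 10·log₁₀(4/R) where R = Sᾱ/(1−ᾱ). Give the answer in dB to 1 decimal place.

A = 260.622 sabins; S = 1148.0 m².
ᾱ = 260.622/1148.0 = 0.2270; R = Sᾱ/(1−ᾱ) = 260.622/(1−0.2270) = 337.157 m².
Lp = 93.4 + 10·log₁₀(4/337.157) = 93.4 + (-19.26) = 74.1 dB.

74.1 dB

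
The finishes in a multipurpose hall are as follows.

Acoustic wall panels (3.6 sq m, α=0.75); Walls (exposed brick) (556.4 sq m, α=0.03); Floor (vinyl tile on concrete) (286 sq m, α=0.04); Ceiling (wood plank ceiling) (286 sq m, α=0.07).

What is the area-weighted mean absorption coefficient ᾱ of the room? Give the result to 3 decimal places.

0.045

S = Σ Sᵢ = 3.6 + 556.4 + 286 + 286 = 1132.0 sq m.
Σ(Sᵢαᵢ) = 3.6*0.75 + 556.4*0.03 + 286*0.04 + 286*0.07 = 50.852.
ᾱ = A/S = 0.045.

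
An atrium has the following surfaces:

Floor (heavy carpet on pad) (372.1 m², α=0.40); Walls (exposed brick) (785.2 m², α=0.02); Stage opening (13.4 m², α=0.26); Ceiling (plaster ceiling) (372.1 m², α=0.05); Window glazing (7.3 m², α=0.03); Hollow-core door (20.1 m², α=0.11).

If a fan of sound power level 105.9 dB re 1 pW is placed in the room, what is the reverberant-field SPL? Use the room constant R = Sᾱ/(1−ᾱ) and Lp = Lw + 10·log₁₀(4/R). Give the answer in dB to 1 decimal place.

A = 189.063 sabins; S = 1570.2 m².
ᾱ = 189.063/1570.2 = 0.1204; R = Sᾱ/(1−ᾱ) = 189.063/(1−0.1204) = 214.942 m².
Lp = Lw + 10 log₁₀(4/R) = 105.9 -17.30 = 88.6 dB.

88.6 dB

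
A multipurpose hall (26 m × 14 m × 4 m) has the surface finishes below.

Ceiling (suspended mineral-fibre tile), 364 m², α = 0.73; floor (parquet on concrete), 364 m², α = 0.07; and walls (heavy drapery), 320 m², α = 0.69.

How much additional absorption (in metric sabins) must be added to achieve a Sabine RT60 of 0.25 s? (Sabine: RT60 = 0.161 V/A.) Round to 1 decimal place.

Total absorption A₁ = 364*0.73 + 364*0.07 + 320*0.69
  = 265.720 + 25.480 + 220.800 = 512.000 m² sabins.
For T = 0.25 s, need A₂ = 0.161·V/T = 0.161·1456/0.25 = 937.664 sabins.
ΔA = A₂ − A₁ = 937.664 − 512.000 = 425.7 sabins.

425.7 sabins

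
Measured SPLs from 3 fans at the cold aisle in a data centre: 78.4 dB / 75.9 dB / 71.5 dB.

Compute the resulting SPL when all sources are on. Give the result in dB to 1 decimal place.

80.9 dB

Sum in the linear (power) domain: Σ 10^(Lᵢ/10) = 10^(78.4/10) + 10^(75.9/10) + 10^(71.5/10) = 1.222e+08.
Combined level = 10 log₁₀(1.222e+08) = 80.9 dB.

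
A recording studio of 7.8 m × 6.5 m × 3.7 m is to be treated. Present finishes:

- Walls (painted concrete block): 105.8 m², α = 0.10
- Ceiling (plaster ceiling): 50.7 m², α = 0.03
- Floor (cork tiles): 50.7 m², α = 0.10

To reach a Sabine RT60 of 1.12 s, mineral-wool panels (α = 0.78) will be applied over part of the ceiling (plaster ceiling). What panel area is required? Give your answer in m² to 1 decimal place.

Summing Sᵢαᵢ: 10.580 + 1.521 + 5.070 → A₁ = 17.171 sabins.
V = 187.59 m³. Target absorption A₂ = 0.161 × 187.59 / 1.12 = 26.966 sabins.
ΔA needed = 26.966 − 17.171 = 9.795 sabins.
Each m² of panel replacing the ceiling (plaster ceiling) adds (0.78 − 0.03) = 0.75 sabins.
Area = ΔA/Δα = 9.795/0.75 = 13.1 m².

13.1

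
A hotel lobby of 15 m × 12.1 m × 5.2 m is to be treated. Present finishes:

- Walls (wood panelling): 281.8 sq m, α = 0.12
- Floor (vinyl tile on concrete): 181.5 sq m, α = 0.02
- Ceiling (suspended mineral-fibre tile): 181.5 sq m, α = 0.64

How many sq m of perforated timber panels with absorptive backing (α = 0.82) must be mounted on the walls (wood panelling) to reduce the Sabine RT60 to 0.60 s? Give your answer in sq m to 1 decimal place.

Equivalent absorption area: A₁ = 281.8×0.12 + 181.5×0.02 + 181.5×0.64 = 153.606 sq m.
Required A₂ = 0.161·943.8/0.60 = 253.253 sabins.
ΔA needed = 253.253 − 153.606 = 99.647 sabins.
Each sq m of panel replacing the walls (wood panelling) adds (0.82 − 0.12) = 0.70 sabins.
Area = ΔA/Δα = 99.647/0.70 = 142.4 sq m.

142.4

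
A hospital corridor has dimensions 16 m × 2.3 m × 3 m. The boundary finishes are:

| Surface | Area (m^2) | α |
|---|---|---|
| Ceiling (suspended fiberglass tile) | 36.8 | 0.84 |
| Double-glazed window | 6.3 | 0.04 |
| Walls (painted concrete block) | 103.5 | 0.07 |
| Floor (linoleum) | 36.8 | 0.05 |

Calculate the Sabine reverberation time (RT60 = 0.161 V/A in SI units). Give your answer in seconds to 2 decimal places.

0.44 seconds

Equivalent absorption area: A = 36.8*0.84 + 6.3*0.04 + 103.5*0.07 + 36.8*0.05 = 40.249 m^2.
Volume V = 16 × 2.3 × 3 = 110.4 m³.
T = 0.161 V/A = 0.161·110.4/40.249 = 0.44 s.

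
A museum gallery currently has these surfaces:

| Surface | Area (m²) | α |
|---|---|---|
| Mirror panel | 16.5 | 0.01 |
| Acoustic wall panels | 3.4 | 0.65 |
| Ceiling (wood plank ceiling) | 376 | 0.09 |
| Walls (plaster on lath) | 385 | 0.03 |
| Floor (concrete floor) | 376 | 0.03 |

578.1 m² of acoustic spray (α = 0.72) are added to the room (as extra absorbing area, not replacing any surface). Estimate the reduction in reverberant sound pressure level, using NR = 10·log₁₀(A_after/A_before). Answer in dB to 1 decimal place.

9.1 dB

Summing Sᵢαᵢ: 0.165 + 2.210 + 33.840 + 11.550 + 11.280 → A_before = 59.045 sabins.
Added absorption = 578.1 × 0.72 = 416.232 sabins.
New total A_after = 475.277 sabins.
NR = 10·log₁₀(475.277/59.045) = 9.1 dB.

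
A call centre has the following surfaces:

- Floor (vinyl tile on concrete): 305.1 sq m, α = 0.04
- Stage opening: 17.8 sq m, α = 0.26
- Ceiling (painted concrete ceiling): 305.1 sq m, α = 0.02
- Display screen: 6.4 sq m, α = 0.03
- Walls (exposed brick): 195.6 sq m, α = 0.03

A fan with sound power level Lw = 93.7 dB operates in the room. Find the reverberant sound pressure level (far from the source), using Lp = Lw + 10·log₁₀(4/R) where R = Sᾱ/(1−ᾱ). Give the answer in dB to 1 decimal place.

84.9 dB

A = 28.994 sabins; S = 830.0 sq m.
ᾱ = 28.994/830.0 = 0.0349; R = Sᾱ/(1−ᾱ) = 28.994/(1−0.0349) = 30.042 sq m.
Lp = 93.7 + 10·log₁₀(4/30.042) = 93.7 + (-8.76) = 84.9 dB.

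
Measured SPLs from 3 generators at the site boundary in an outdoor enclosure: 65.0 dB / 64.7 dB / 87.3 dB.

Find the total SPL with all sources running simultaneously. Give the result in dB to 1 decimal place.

Converting to relative power and adding: 10^(65.0/10) + 10^(64.7/10) + 10^(87.3/10) = 5.431e+08.
Combined level = 10 log₁₀(5.431e+08) = 87.3 dB.

87.3 dB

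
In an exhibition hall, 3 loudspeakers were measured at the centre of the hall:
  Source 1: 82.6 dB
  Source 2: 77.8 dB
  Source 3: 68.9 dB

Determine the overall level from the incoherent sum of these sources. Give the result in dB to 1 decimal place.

84.0 dB

Sum in the linear (power) domain: Σ 10^(Lᵢ/10) = 10^(82.6/10) + 10^(77.8/10) + 10^(68.9/10) = 2.5e+08.
L_total = 10·log₁₀(2.5e+08) = 84.0 dB.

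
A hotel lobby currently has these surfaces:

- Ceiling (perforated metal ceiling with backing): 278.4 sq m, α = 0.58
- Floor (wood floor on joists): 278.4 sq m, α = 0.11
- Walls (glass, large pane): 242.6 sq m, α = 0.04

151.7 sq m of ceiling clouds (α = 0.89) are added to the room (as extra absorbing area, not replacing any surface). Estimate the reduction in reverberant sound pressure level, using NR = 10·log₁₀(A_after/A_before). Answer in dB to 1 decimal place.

Equivalent absorption area: A_before = 278.4·0.58 + 278.4·0.11 + 242.6·0.04 = 201.800 sq m.
Treatment contributes 151.7·0.89 = 135.013 sabins.
A_after = 201.800 + 135.013 = 336.813 sabins.
Reduction = 10 log₁₀(A_after/A_before) = 10 log₁₀(1.6690) = 2.2 dB.

2.2 dB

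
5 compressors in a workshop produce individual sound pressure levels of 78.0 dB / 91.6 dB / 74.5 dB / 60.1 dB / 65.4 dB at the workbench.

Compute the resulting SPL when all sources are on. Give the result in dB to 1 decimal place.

91.9 dB

Sum in the linear (power) domain: Σ 10^(Lᵢ/10) = 10^(78.0/10) + 10^(91.6/10) + 10^(74.5/10) + 10^(60.1/10) + 10^(65.4/10) = 1.541e+09.
Combined level = 10 log₁₀(1.541e+09) = 91.9 dB.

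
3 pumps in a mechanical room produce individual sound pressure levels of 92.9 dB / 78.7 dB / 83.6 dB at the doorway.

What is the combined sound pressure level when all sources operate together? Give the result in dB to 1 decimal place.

Sum in the linear (power) domain: Σ 10^(Lᵢ/10) = 10^(92.9/10) + 10^(78.7/10) + 10^(83.6/10) = 2.253e+09.
L_total = 10·log₁₀(2.253e+09) = 93.5 dB.

93.5 dB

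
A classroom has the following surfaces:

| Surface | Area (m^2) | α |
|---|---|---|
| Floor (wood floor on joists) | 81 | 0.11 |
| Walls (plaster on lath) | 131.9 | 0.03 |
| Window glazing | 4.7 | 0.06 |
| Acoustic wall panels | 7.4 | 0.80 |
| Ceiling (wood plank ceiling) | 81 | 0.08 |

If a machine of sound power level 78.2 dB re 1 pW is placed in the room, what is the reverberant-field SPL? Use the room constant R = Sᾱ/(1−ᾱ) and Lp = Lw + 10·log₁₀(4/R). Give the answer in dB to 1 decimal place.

Σ(Sᵢαᵢ) = 81×0.11 + 131.9×0.03 + 4.7×0.06 + 7.4×0.80 + 81×0.08 = 25.549; total area S = 306.0 m^2.
ᾱ = 0.0835, so room constant R = A/(1−ᾱ) = 27.877 m^2.
Lp = 78.2 + 10·log₁₀(4/27.877) = 78.2 + (-8.43) = 69.8 dB.

69.8 dB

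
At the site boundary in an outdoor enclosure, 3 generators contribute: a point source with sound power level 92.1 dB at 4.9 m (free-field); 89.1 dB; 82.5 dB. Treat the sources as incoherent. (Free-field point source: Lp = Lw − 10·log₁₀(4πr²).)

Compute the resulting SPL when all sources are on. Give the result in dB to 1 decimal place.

90.0 dB

Source at 4.9 m: Lp = 92.1 − 10·log₁₀(4π·4.9²) = 92.1 − 10·log₁₀(301.719) = 67.3 dB.
Converting to relative power and adding: 10^(67.3/10) + 10^(89.1/10) + 10^(82.5/10) = 9.96e+08.
L_total = 10·log₁₀(9.96e+08) = 90.0 dB.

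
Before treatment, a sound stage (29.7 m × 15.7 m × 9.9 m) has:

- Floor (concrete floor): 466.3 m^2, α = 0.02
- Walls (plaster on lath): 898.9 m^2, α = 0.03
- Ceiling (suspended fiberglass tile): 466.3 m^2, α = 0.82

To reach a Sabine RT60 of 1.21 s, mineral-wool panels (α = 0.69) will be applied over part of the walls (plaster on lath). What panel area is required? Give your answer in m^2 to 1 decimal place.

Summing Sᵢαᵢ: 9.326 + 26.967 + 382.366 → A₁ = 418.659 sabins.
Required A₂ = 0.161·4616.271/1.21 = 614.231 sabins.
ΔA needed = 614.231 − 418.659 = 195.572 sabins.
Each m^2 of panel replacing the walls (plaster on lath) adds (0.69 − 0.03) = 0.66 sabins.
Panel area = 195.572 / 0.66 = 296.3 m^2.

296.3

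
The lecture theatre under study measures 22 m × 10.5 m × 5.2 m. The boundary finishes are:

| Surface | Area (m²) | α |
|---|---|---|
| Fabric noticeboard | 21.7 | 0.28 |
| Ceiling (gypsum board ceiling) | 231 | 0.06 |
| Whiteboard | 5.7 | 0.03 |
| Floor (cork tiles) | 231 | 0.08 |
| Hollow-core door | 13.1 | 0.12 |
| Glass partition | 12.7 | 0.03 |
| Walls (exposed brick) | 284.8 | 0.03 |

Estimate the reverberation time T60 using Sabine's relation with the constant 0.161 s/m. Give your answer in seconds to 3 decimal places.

A = Σ Sᵢαᵢ = 21.7*0.28 + 231*0.06 + 5.7*0.03 + 231*0.08 + 13.1*0.12 + 12.7*0.03 + 284.8*0.03 = 49.084 sabins.
Room volume: 1201.2 m³.
Sabine: RT60 = 0.161 × 1201.2 / 49.084 = 3.940 s.

3.940 sec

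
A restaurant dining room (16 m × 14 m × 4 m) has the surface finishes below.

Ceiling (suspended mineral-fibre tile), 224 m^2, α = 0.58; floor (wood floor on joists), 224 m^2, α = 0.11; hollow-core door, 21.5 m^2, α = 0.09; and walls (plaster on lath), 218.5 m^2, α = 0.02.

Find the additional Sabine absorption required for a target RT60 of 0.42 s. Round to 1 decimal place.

Equivalent absorption area: A₁ = 224×0.58 + 224×0.11 + 21.5×0.09 + 218.5×0.02 = 160.865 m^2.
For T = 0.42 s, need A₂ = 0.161·V/T = 0.161·896/0.42 = 343.467 sabins.
Additional absorption ΔA = 343.467 − 160.865 = 182.6 sabins.

182.6 sabins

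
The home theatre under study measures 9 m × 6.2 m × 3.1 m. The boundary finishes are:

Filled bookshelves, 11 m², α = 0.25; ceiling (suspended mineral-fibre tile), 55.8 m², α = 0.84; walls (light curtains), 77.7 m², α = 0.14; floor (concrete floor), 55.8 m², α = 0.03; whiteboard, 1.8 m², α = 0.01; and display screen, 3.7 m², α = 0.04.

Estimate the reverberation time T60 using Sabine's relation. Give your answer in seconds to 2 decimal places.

Total absorption A = 11×0.25 + 55.8×0.84 + 77.7×0.14 + 55.8×0.03 + 1.8×0.01 + 3.7×0.04
  = 2.750 + 46.872 + 10.878 + 1.674 + 0.018 + 0.148 = 62.340 m² sabins.
Room volume: 172.98 m³.
Sabine: RT60 = 0.161 × 172.98 / 62.340 = 0.45 s.

0.45 s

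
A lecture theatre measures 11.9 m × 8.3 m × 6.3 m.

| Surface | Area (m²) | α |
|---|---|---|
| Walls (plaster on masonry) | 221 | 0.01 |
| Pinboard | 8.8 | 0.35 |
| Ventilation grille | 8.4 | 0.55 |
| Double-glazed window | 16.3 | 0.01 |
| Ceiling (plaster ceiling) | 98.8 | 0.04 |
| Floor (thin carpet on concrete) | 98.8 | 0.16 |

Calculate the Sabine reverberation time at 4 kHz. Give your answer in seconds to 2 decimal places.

Summing Sᵢαᵢ: 2.210 + 3.080 + 4.620 + 0.163 + 3.952 + 15.808 → A = 29.833 sabins.
Room volume: 622.251 m³.
RT60 = 0.161 · V / A = 0.161 × 622.251 / 29.833 = 3.36 s.

3.36 s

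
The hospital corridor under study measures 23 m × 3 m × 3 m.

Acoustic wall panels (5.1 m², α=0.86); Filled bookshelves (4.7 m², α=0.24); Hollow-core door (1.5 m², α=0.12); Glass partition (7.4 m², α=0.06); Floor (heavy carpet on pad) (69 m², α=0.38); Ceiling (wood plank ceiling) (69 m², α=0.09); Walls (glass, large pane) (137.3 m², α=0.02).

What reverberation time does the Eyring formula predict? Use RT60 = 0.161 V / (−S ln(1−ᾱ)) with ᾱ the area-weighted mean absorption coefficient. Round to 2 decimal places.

Total surface area S = 5.1 + 4.7 + 1.5 + 7.4 + 69 + 69 + 137.3 = 294.0 m².
Absorption A = 5.1×0.86 + 4.7×0.24 + 1.5×0.12 + 7.4×0.06 + 69×0.38 + 69×0.09 + 137.3×0.02 = 41.314 sabins.
Mean coefficient ᾱ = A/S = 0.1405.
−S·ln(1−ᾱ) = −294.0 × ln(1 − 0.1405) = 44.513.
V = 23 × 3 × 3 = 207 m³.
T = 0.161·V/[−S·ln(1−ᾱ)] = 0.161·207/44.513 = 0.75 s.

0.75 sec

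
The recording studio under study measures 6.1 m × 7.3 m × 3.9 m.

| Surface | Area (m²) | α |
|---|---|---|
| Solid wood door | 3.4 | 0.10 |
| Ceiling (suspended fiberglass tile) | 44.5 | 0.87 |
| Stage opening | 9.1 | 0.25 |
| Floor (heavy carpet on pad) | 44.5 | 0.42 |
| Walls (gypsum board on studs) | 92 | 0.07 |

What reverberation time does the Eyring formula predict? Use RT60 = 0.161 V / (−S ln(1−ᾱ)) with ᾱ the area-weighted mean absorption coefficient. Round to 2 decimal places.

Total surface area S = 3.4 + 44.5 + 9.1 + 44.5 + 92 = 193.5 m².
Σ(Sᵢαᵢ) = 3.4×0.10 + 44.5×0.87 + 9.1×0.25 + 44.5×0.42 + 92×0.07 = 66.460.
ᾱ = 66.460 / 193.5 = 0.3435.
Eyring denominator: −S ln(1−ᾱ) = 81.431.
V = 6.1 × 7.3 × 3.9 = 173.667 m³.
RT60 = 0.161 × 173.667 / 81.431 = 0.34 s.

0.34 s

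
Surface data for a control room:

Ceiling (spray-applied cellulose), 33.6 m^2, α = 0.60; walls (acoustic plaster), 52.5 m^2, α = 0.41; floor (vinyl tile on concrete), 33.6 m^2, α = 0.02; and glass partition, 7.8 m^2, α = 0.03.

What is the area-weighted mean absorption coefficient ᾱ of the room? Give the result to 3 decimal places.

0.334

Total surface area S = 127.5 m^2.
Σ(Sᵢαᵢ) = 33.6×0.60 + 52.5×0.41 + 33.6×0.02 + 7.8×0.03 = 42.591.
ᾱ = A/S = 0.334.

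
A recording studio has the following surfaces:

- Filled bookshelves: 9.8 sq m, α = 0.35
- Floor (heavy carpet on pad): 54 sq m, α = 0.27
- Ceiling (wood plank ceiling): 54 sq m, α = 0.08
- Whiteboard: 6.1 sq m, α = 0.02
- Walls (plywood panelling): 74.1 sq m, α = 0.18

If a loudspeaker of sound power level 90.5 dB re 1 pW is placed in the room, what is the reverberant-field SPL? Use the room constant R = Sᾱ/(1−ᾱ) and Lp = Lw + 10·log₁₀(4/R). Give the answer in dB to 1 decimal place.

80.1 dB

A = 35.790 sabins; S = 198.0 sq m.
ᾱ = 0.1808, so room constant R = A/(1−ᾱ) = 43.689 sq m.
Lp = Lw + 10 log₁₀(4/R) = 90.5 -10.38 = 80.1 dB.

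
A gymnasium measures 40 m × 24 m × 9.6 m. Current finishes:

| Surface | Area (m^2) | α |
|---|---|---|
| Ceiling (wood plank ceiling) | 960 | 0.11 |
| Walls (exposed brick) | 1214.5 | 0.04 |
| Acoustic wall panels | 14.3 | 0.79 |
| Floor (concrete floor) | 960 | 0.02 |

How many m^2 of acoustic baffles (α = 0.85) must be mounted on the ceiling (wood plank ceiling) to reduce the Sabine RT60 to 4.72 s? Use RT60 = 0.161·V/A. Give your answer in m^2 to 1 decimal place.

Summing Sᵢαᵢ: 105.600 + 48.580 + 11.297 + 19.200 → A₁ = 184.677 sabins.
V = 9216 m³. Target absorption A₂ = 0.161 × 9216 / 4.72 = 314.359 sabins.
ΔA needed = 314.359 − 184.677 = 129.682 sabins.
Net gain per m^2: Δα = 0.85 − 0.11 = 0.74.
Area = ΔA/Δα = 129.682/0.74 = 175.2 m^2.

175.2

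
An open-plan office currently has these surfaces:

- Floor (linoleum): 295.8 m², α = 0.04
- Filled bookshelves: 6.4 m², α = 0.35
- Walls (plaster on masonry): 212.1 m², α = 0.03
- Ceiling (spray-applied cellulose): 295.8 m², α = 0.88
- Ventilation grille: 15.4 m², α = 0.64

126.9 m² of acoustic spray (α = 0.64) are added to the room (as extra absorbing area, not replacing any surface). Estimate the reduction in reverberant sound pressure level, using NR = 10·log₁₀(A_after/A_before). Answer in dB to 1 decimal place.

1.1 dB

Equivalent absorption area: A_before = 295.8·0.04 + 6.4·0.35 + 212.1·0.03 + 295.8·0.88 + 15.4·0.64 = 290.595 m².
Treatment contributes 126.9·0.64 = 81.216 sabins.
New total A_after = 371.811 sabins.
NR = 10·log₁₀(371.811/290.595) = 1.1 dB.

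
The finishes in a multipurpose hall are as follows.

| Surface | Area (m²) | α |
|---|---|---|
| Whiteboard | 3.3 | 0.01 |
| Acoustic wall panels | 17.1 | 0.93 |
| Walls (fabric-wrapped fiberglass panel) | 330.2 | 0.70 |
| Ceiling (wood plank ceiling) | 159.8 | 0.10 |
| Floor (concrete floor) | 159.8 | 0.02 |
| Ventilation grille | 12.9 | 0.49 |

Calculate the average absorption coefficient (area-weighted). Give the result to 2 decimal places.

S = Σ Sᵢ = 3.3 + 17.1 + 330.2 + 159.8 + 159.8 + 12.9 = 683.1 m².
A = 3.3*0.01 + 17.1*0.93 + 330.2*0.70 + 159.8*0.10 + 159.8*0.02 + 12.9*0.49 = 272.573 sabins.
ᾱ = 272.573 / 683.1 = 0.40.

0.40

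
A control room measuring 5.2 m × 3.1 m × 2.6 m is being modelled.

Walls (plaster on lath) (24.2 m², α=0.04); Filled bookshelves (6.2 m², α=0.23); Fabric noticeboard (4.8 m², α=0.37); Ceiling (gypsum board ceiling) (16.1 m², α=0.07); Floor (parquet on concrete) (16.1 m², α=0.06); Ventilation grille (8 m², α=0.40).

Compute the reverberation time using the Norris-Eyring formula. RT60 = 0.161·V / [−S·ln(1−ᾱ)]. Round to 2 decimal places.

0.67 sec

S = Σ Sᵢ = 75.4 m².
Σ(Sᵢαᵢ) = 24.2·0.04 + 6.2·0.23 + 4.8·0.37 + 16.1·0.07 + 16.1·0.06 + 8·0.40 = 9.463.
ᾱ = 9.463 / 75.4 = 0.1255.
−S·ln(1−ᾱ) = −75.4 × ln(1 − 0.1255) = 10.111.
V = 5.2 × 3.1 × 2.6 = 41.912 m³.
T = 0.161·V/[−S·ln(1−ᾱ)] = 0.161·41.912/10.111 = 0.67 s.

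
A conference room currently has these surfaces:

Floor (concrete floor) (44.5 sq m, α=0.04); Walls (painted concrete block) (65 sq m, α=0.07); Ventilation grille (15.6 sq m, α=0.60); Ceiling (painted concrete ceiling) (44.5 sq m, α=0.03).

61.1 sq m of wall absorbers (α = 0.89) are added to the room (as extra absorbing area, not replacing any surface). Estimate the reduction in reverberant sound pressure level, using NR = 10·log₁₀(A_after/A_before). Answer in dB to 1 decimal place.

6.2 dB

A_before = Σ Sᵢαᵢ = 44.5×0.04 + 65×0.07 + 15.6×0.60 + 44.5×0.03 = 17.025 sabins.
Treatment contributes 61.1·0.89 = 54.379 sabins.
A_after = 17.025 + 54.379 = 71.404 sabins.
NR = 10·log₁₀(71.404/17.025) = 6.2 dB.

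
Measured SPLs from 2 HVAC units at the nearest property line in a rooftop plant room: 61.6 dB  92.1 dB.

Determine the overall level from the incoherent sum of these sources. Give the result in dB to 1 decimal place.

Σ 10^(Lᵢ/10) = 1.623e+09.
Back to dB: 10·log₁₀ Σ = 92.1 dB.

92.1 dB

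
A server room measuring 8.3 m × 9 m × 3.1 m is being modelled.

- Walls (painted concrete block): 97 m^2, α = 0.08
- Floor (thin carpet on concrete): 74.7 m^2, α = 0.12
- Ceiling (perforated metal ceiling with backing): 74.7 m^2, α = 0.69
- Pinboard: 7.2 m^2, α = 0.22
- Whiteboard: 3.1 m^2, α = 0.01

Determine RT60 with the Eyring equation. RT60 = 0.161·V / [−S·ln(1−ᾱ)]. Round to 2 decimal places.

0.46 s

Total surface area S = 97 + 74.7 + 74.7 + 7.2 + 3.1 = 256.7 m^2.
Σ(Sᵢαᵢ) = 97·0.08 + 74.7·0.12 + 74.7·0.69 + 7.2·0.22 + 3.1·0.01 = 69.882.
Mean coefficient ᾱ = A/S = 0.2722.
Eyring denominator: −S ln(1−ᾱ) = 81.561.
V = 8.3 × 9 × 3.1 = 231.57 m³.
T = 0.161·V/[−S·ln(1−ᾱ)] = 0.161·231.57/81.561 = 0.46 s.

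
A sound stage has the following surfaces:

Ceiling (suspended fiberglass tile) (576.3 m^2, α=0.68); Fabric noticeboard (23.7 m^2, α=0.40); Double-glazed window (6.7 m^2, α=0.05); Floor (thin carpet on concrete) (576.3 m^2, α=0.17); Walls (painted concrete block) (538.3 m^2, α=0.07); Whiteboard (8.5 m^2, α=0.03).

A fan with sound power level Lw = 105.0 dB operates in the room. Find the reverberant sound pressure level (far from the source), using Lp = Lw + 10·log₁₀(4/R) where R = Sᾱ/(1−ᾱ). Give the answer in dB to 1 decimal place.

82.1 dB

A = 537.606 sabins; S = 1729.8 m^2.
ᾱ = 537.606/1729.8 = 0.3108; R = Sᾱ/(1−ᾱ) = 537.606/(1−0.3108) = 780.044 m^2.
Lp = 105.0 + 10·log₁₀(4/780.044) = 105.0 + (-22.90) = 82.1 dB.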